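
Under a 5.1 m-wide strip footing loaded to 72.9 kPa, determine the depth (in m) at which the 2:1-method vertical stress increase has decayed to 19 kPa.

z ≈ 14.5 m

2:1 spreading — at depth z the loaded area has grown by z in each plan dimension:
qB/(B+z) = Δσ_z ⇒ z = qB/Δσ_z − B = 72.9×5.1/19 − 5.1 = 14.47 m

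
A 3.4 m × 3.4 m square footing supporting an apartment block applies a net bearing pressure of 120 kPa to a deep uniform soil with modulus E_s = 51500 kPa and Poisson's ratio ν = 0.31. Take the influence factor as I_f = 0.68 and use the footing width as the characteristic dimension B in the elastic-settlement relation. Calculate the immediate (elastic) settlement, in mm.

S_e ≈ 4.87 mm

Immediate (elastic) settlement: S_e = q·B·(1−ν²)/E_s · I_f.
S_e = 120 × 3.4 × (1 − 0.31²) / 51500 × 0.68
    = 120 × 3.4 × 0.9039 / 51500 × 0.68
    = 0.004869 m = 4.869 mm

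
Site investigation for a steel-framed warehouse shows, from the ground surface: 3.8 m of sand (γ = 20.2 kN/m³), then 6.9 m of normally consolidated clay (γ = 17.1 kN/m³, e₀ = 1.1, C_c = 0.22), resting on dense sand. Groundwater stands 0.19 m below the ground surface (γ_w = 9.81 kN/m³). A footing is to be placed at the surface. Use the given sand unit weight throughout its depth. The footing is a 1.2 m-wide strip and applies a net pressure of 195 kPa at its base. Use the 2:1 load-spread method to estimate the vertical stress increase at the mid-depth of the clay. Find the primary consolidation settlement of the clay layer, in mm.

S_c ≈ 109 mm

Mid-depth of clay below the ground surface: z = 3.8 + 6.9/2 = 7.25 m.
Total vertical stress at mid-clay: σ_v = 20.2×3.8 + 17.1×3.45 = 135.75 kPa.
Pore pressure: u = 9.81×(7.25 − 0.19) = 69.259 kPa.
Initial effective stress: σ'_0 = σ_v − u = 135.75 − 69.259 = 66.491 kPa.
Stress increase at mid-clay by the 2:1 spreading method:
Δσ = qB/(B+z) = 195×1.2/(1.2+7.25) = 27.692 kPa
Final effective stress: σ'_f = σ'_0 + Δσ = 66.491 + 27.692 = 94.183 kPa.
Normally consolidated clay, so the full stress increment lies on the virgin compression line:
S_c = C_c·H/(1+e₀)·log₁₀(σ'_f/σ'_0) = 0.22×6.9/(1+1.1)×log₁₀(94.183/66.491)
    = 0.72286 × 0.15121 = 0.1093 m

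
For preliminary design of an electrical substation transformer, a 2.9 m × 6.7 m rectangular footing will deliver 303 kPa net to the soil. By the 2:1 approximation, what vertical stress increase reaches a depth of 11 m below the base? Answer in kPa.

By the 2:1 method the load spreads at 1 horizontal : 2 vertical, so at depth z the loaded area has grown by z in each plan dimension:
Δσ = qBL/((B+z)(L+z)) = 303×2.9×6.7/((2.9+11)(6.7+11)) = 23.929 kPa

Δσ_z ≈ 23.9 kPa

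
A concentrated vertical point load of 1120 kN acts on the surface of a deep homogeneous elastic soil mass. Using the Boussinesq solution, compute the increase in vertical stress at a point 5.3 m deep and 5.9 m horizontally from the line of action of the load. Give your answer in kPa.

Boussinesq vertical stress below a point load on an elastic half-space:
Δσ_z = 3P/(2πz²) · [1 + (r/z)²]^(−5/2)
r/z = 5.9/5.3 = 1.1132; [1+(r/z)²]^(−5/2) = 0.13328.
Δσ_z = 3×1120/(2π×5.3²) × 0.13328 = 19.037 × 0.13328 = 2.537 kPa

Δσ_z ≈ 2.54 kPa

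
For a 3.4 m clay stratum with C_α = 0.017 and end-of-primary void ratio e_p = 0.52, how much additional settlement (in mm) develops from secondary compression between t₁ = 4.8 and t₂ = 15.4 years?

Secondary compression: S_s = C_α·H/(1+e_p)·log₁₀(t₂/t₁)
S_s = 0.017×3.4/(1+0.52)×log₁₀(15.4/4.8)
    = 0.03803 × 0.5063 = 0.01925 m

S_s ≈ 19.3 mm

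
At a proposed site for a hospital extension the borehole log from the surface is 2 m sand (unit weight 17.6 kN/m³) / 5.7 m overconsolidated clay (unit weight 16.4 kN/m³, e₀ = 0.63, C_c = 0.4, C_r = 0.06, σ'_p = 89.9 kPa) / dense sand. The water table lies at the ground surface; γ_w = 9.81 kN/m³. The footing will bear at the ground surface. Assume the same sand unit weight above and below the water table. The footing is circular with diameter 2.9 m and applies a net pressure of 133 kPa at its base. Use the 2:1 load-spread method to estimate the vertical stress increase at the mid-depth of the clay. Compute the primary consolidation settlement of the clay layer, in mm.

Mid-depth of clay below the ground surface: z = 2 + 5.7/2 = 4.85 m.
Total vertical stress at mid-clay: σ_v = 17.6×2 + 16.4×2.85 = 81.94 kPa.
Pore pressure: u = 9.81×(4.85 − 0) = 47.578 kPa.
Initial effective stress: σ'_0 = σ_v − u = 81.94 − 47.578 = 34.362 kPa.
Stress increase at mid-clay by the 2:1 spreading method:
Δσ ≈ qD²/(D+z)² = 133×2.9²/(2.9+4.85)² = 18.623 kPa
Final effective stress: σ'_f = 34.362 + 18.623 = 52.985 kPa.
σ'_f = 52.985 ≤ σ'_p = 89.9 kPa, so the clay remains overconsolidated and only the recompression index applies:
S_c = C_r·H/(1+e₀)·log₁₀(σ'_f/σ'_0) = 0.06×5.7/1.63×log₁₀(52.985/34.362)
    = 0.20981 × 0.18807 = 0.03946 m

S_c ≈ 39.5 mm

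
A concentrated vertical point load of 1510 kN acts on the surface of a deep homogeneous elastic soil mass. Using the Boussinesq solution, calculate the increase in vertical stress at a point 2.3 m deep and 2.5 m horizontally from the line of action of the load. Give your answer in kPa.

Δσ_z ≈ 19.4 kPa

Boussinesq vertical stress below a point load on an elastic half-space:
Δσ_z = 3P/(2πz²) · [1 + (r/z)²]^(−5/2)
r/z = 2.5/2.3 = 1.087; [1+(r/z)²]^(−5/2) = 0.14227.
Δσ_z = 3×1510/(2π×2.3²) × 0.14227 = 136.29 × 0.14227 = 19.39 kPa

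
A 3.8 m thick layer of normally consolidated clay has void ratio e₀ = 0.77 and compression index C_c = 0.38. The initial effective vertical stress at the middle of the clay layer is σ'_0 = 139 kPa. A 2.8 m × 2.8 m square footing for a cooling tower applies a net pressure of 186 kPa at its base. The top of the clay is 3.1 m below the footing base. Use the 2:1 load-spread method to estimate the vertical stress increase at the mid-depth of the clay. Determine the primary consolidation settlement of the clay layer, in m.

S_c ≈ 0.0564 m

Mid-depth of clay below the footing base: z = 3.1 + 3.8/2 = 5 m.
Stress increase at mid-clay by the 2:1 spreading method:
Δσ = qBL/((B+z)(L+z)) = 186×2.8×2.8/((2.8+5)(2.8+5)) = 23.968 kPa
Final effective stress: σ'_f = σ'_0 + Δσ = 139 + 23.968 = 162.97 kPa.
Normally consolidated clay, so the full stress increment lies on the virgin compression line:
S_c = C_c·H/(1+e₀)·log₁₀(σ'_f/σ'_0) = 0.38×3.8/(1+0.77)×log₁₀(162.97/139)
    = 0.81582 × 0.069093 = 0.05637 m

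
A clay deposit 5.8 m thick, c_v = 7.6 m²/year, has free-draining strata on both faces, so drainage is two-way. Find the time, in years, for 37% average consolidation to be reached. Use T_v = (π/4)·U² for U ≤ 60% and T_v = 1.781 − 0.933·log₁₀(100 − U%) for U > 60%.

Drainage path length: H_d = H/2 = 2.9 m (double drainage).
U ≤ 60%: T_v = (π/4)·U² = (π/4)×0.37² = 0.10752.
t = T_v·H_d²/c_v = 0.10752×2.9²/7.6 = 0.119 years.

t ≈ 0.119 years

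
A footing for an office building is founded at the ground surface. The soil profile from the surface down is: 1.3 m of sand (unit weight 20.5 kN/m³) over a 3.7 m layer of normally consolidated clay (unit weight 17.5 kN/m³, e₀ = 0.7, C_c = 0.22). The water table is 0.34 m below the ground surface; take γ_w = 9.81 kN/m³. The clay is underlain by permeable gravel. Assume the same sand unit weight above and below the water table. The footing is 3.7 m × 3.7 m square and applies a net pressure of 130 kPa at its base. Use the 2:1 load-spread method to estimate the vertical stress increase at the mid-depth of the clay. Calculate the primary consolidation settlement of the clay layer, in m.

S_c ≈ 0.164 m

Mid-depth of clay below the ground surface: z = 1.3 + 3.7/2 = 3.15 m.
Total vertical stress at mid-clay: σ_v = 20.5×1.3 + 17.5×1.85 = 59.025 kPa.
Pore pressure: u = 9.81×(3.15 − 0.34) = 27.566 kPa.
Initial effective stress: σ'_0 = σ_v − u = 59.025 − 27.566 = 31.459 kPa.
Stress increase at mid-clay by the 2:1 spreading method:
Δσ = qBL/((B+z)(L+z)) = 130×3.7×3.7/((3.7+3.15)(3.7+3.15)) = 37.928 kPa
Final effective stress: σ'_f = σ'_0 + Δσ = 31.459 + 37.928 = 69.387 kPa.
Normally consolidated clay, so the full stress increment lies on the virgin compression line:
S_c = C_c·H/(1+e₀)·log₁₀(σ'_f/σ'_0) = 0.22×3.7/(1+0.7)×log₁₀(69.387/31.459)
    = 0.47882 × 0.34353 = 0.1645 m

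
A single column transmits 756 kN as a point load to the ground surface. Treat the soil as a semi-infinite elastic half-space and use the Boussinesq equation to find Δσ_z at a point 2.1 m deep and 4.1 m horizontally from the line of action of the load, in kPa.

Δσ_z ≈ 1.61 kPa

Boussinesq vertical stress below a point load on an elastic half-space:
Δσ_z = 3P/(2πz²) · [1 + (r/z)²]^(−5/2)
r/z = 4.1/2.1 = 1.9524; [1+(r/z)²]^(−5/2) = 0.019689.
Δσ_z = 3×756/(2π×2.1²) × 0.019689 = 81.851 × 0.019689 = 1.612 kPa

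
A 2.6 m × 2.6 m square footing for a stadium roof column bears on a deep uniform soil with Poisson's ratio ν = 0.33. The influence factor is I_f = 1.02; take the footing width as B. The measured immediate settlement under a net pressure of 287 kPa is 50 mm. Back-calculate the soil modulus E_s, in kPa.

S_e = q·B·(1−ν²)/E_s · I_f  ⇒  E_s = q·B·(1−ν²)·I_f / S_e.
E_s = 287 × 2.6 × 0.8911 × 1.02 / 0.05 = 13560 kPa

E_s ≈ 13600 kPa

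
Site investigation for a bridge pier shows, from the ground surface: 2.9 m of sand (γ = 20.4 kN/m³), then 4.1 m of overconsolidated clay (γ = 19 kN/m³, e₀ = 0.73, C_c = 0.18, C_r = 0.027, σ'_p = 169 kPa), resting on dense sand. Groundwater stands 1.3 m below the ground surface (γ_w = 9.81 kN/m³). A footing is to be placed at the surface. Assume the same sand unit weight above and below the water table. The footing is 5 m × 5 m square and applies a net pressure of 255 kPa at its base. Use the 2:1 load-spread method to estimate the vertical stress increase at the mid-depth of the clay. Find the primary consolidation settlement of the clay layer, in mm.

Mid-depth of clay below the ground surface: z = 2.9 + 4.1/2 = 4.95 m.
Total vertical stress at mid-clay: σ_v = 20.4×2.9 + 19×2.05 = 98.11 kPa.
Pore pressure: u = 9.81×(4.95 − 1.3) = 35.806 kPa.
Initial effective stress: σ'_0 = σ_v − u = 98.11 − 35.806 = 62.304 kPa.
Stress increase at mid-clay by the 2:1 spreading method:
Δσ = qBL/((B+z)(L+z)) = 255×5×5/((5+4.95)(5+4.95)) = 64.392 kPa
Final effective stress: σ'_f = 62.304 + 64.392 = 126.7 kPa.
σ'_f = 126.7 ≤ σ'_p = 169 kPa, so the clay remains overconsolidated and only the recompression index applies:
S_c = C_r·H/(1+e₀)·log₁₀(σ'_f/σ'_0) = 0.027×4.1/1.73×log₁₀(126.7/62.304)
    = 0.063987 × 0.30826 = 0.01972 m

S_c ≈ 19.7 mm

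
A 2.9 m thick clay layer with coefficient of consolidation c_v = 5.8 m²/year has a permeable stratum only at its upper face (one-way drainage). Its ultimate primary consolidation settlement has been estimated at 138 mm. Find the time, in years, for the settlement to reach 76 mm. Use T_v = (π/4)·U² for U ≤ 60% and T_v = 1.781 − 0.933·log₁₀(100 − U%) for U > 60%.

t ≈ 0.345 years

Drainage path length: H_d = H = 2.9 m (single drainage).
U = S(t)/S_ult = 76/138 = 0.5507.
U ≤ 60%: T_v = (π/4)·U² = (π/4)×0.55072² = 0.23821.
t = T_v·H_d²/c_v = 0.23821×2.9²/5.8 = 0.3454 years.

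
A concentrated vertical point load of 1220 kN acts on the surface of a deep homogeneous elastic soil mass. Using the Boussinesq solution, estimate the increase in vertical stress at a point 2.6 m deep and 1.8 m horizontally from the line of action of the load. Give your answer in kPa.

Boussinesq vertical stress below a point load on an elastic half-space:
Δσ_z = 3P/(2πz²) · [1 + (r/z)²]^(−5/2)
r/z = 1.8/2.6 = 0.69231; [1+(r/z)²]^(−5/2) = 0.37572.
Δσ_z = 3×1220/(2π×2.6²) × 0.37572 = 86.17 × 0.37572 = 32.38 kPa

Δσ_z ≈ 32.4 kPa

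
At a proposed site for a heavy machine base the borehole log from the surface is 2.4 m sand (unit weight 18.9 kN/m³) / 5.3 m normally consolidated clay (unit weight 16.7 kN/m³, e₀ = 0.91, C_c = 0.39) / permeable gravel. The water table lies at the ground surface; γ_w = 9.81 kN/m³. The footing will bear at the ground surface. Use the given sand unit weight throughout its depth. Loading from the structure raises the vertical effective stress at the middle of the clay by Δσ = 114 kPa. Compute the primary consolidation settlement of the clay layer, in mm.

S_c ≈ 633 mm

Mid-depth of clay below the ground surface: z = 2.4 + 5.3/2 = 5.05 m.
Total vertical stress at mid-clay: σ_v = 18.9×2.4 + 16.7×2.65 = 89.615 kPa.
Pore pressure: u = 9.81×(5.05 − 0) = 49.541 kPa.
Initial effective stress: σ'_0 = σ_v − u = 89.615 − 49.541 = 40.074 kPa.
Final effective stress: σ'_f = σ'_0 + Δσ = 40.074 + 114 = 154.07 kPa.
Normally consolidated clay, so the full stress increment lies on the virgin compression line:
S_c = C_c·H/(1+e₀)·log₁₀(σ'_f/σ'_0) = 0.39×5.3/(1+0.91)×log₁₀(154.07/40.074)
    = 1.0822 × 0.58486 = 0.6329 m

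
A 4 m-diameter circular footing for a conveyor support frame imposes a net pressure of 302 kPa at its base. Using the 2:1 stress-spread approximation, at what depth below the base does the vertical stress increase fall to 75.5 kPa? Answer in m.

2:1 spreading — at depth z the loaded area has grown by z in each plan dimension:
qD²/(D+z)² = Δσ_z ⇒ z = D(√(q/Δσ_z) − 1) = 4×(√(302/75.5) − 1) = 4 m

z ≈ 4 m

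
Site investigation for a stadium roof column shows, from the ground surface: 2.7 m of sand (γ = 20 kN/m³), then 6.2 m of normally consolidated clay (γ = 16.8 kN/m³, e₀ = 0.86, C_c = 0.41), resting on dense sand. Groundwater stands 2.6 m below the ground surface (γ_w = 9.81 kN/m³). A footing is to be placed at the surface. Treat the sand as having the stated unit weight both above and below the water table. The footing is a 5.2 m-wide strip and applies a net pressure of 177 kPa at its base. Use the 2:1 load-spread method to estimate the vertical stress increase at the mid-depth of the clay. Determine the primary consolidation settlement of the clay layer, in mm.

S_c ≈ 446 mm

Mid-depth of clay below the ground surface: z = 2.7 + 6.2/2 = 5.8 m.
Total vertical stress at mid-clay: σ_v = 20×2.7 + 16.8×3.1 = 106.08 kPa.
Pore pressure: u = 9.81×(5.8 − 2.6) = 31.392 kPa.
Initial effective stress: σ'_0 = σ_v − u = 106.08 − 31.392 = 74.688 kPa.
Stress increase at mid-clay by the 2:1 spreading method:
Δσ = qB/(B+z) = 177×5.2/(5.2+5.8) = 83.673 kPa
Final effective stress: σ'_f = σ'_0 + Δσ = 74.688 + 83.673 = 158.36 kPa.
Normally consolidated clay, so the full stress increment lies on the virgin compression line:
S_c = C_c·H/(1+e₀)·log₁₀(σ'_f/σ'_0) = 0.41×6.2/(1+0.86)×log₁₀(158.36/74.688)
    = 1.3667 × 0.32639 = 0.4461 m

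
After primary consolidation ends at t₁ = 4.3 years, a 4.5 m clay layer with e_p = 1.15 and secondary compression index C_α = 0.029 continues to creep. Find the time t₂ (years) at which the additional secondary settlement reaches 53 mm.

t₂ ≈ 32.1 years

S_s = C_α·H/(1+e_p)·log₁₀(t₂/t₁) ⇒ log₁₀(t₂/t₁) = S_s·(1+e_p)/(C_α·H).
log₁₀(t₂/t₁) = 0.053 × (1+1.15) / (0.029×4.5) = 0.8732
t₂ = t₁ × 10^0.8732 = 4.3 × 7.468 = 32.11 years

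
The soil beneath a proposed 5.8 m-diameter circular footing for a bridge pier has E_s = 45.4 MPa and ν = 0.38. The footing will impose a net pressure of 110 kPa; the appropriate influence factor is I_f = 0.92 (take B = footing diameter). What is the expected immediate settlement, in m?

Immediate (elastic) settlement: S_e = q·B·(1−ν²)/E_s · I_f.
E_s = 45.4 MPa = 45400 kPa.
S_e = 110 × 5.8 × (1 − 0.38²) / 45400 × 0.92
    = 110 × 5.8 × 0.8556 / 45400 × 0.92
    = 0.01106 m

S_e ≈ 0.0111 m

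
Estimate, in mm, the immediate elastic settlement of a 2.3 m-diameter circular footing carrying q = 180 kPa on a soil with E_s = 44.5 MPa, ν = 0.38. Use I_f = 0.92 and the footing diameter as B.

Immediate (elastic) settlement: S_e = q·B·(1−ν²)/E_s · I_f.
E_s = 44.5 MPa = 44500 kPa.
S_e = 180 × 2.3 × (1 − 0.38²) / 44500 × 0.92
    = 180 × 2.3 × 0.8556 / 44500 × 0.92
    = 0.007323 m = 7.323 mm

S_e ≈ 7.32 mm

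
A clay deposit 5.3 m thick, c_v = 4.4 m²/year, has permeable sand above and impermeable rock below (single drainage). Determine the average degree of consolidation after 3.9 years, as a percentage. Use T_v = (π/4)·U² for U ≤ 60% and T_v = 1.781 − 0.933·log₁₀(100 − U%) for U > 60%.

U ≈ 82 %

Drainage path length: H_d = H = 5.3 m (single drainage).
T_v = c_v·t/H_d² = 4.4×3.9/5.3² = 0.61089.
T_v = 0.61089 corresponds to the U > 60% branch:
U = 1 − 10^((1.781 − T_v)/0.933)/100 = 0.8205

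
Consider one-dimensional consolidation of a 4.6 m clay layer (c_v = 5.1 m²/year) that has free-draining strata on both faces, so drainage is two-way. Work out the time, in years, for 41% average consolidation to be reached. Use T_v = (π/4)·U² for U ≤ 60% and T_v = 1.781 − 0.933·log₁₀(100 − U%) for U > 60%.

Drainage path length: H_d = H/2 = 2.3 m (double drainage).
U ≤ 60%: T_v = (π/4)·U² = (π/4)×0.41² = 0.13203.
t = T_v·H_d²/c_v = 0.13203×2.3²/5.1 = 0.1369 years.

t ≈ 0.137 years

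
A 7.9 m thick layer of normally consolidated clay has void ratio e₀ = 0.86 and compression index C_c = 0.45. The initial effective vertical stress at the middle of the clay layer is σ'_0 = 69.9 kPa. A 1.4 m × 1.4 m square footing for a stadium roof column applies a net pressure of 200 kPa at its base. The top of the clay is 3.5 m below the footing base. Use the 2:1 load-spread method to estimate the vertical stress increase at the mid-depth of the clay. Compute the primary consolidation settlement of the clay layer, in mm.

Mid-depth of clay below the footing base: z = 3.5 + 7.9/2 = 7.45 m.
Stress increase at mid-clay by the 2:1 spreading method:
Δσ = qBL/((B+z)(L+z)) = 200×1.4×1.4/((1.4+7.45)(1.4+7.45)) = 5.0049 kPa
Final effective stress: σ'_f = σ'_0 + Δσ = 69.9 + 5.0049 = 74.905 kPa.
Normally consolidated clay, so the full stress increment lies on the virgin compression line:
S_c = C_c·H/(1+e₀)·log₁₀(σ'_f/σ'_0) = 0.45×7.9/(1+0.86)×log₁₀(74.905/69.9)
    = 1.9113 × 0.030034 = 0.0574 m

S_c ≈ 57.4 mm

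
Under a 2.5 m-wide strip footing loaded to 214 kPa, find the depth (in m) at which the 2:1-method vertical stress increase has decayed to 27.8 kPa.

2:1 spreading — at depth z the loaded area has grown by z in each plan dimension:
qB/(B+z) = Δσ_z ⇒ z = qB/Δσ_z − B = 214×2.5/27.8 − 2.5 = 16.74 m

z ≈ 16.7 m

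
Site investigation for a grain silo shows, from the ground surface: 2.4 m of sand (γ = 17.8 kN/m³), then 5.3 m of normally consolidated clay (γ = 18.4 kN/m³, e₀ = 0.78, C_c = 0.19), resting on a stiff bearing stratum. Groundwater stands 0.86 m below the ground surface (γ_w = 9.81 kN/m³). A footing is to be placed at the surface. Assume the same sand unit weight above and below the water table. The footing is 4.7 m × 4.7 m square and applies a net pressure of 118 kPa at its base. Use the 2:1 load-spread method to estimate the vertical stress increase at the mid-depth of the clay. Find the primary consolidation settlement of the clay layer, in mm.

Mid-depth of clay below the ground surface: z = 2.4 + 5.3/2 = 5.05 m.
Total vertical stress at mid-clay: σ_v = 17.8×2.4 + 18.4×2.65 = 91.48 kPa.
Pore pressure: u = 9.81×(5.05 − 0.86) = 41.104 kPa.
Initial effective stress: σ'_0 = σ_v − u = 91.48 − 41.104 = 50.376 kPa.
Stress increase at mid-clay by the 2:1 spreading method:
Δσ = qBL/((B+z)(L+z)) = 118×4.7×4.7/((4.7+5.05)(4.7+5.05)) = 27.42 kPa
Final effective stress: σ'_f = σ'_0 + Δσ = 50.376 + 27.42 = 77.796 kPa.
Normally consolidated clay, so the full stress increment lies on the virgin compression line:
S_c = C_c·H/(1+e₀)·log₁₀(σ'_f/σ'_0) = 0.19×5.3/(1+0.78)×log₁₀(77.796/50.376)
    = 0.56573 × 0.18873 = 0.1068 m

S_c ≈ 107 mm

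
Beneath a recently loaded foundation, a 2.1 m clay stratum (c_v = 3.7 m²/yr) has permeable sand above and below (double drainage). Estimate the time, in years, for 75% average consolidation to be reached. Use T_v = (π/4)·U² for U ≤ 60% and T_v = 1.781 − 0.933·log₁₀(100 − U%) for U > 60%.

Drainage path length: H_d = H/2 = 1.05 m (double drainage).
U > 60%: T_v = 1.781 − 0.933·log₁₀(100 − 75) = 0.47672.
t = T_v·H_d²/c_v = 0.47672×1.05²/3.7 = 0.142 years.

t ≈ 0.142 years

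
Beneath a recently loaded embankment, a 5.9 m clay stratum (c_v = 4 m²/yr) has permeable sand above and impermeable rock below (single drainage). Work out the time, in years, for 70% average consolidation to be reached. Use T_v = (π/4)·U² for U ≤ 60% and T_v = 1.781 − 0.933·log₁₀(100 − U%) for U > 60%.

Drainage path length: H_d = H = 5.9 m (single drainage).
U > 60%: T_v = 1.781 − 0.933·log₁₀(100 − 70) = 0.40285.
t = T_v·H_d²/c_v = 0.40285×5.9²/4 = 3.506 years.

t ≈ 3.51 years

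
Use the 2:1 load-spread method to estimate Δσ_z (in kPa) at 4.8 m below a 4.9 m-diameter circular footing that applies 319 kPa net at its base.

Δσ_z ≈ 81.4 kPa

By the 2:1 method the load spreads at 1 horizontal : 2 vertical, so at depth z the loaded area has grown by z in each plan dimension:
Δσ ≈ qD²/(D+z)² = 319×4.9²/(4.9+4.8)² = 81.403 kPa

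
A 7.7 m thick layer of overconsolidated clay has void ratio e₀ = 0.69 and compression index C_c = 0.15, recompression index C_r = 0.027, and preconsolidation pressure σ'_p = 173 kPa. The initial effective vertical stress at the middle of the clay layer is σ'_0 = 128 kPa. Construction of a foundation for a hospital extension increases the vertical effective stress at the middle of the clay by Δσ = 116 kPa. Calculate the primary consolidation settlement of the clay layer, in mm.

Final effective stress: σ'_f = 128 + 116 = 244 kPa.
σ'_f = 244 > σ'_p = 173 kPa, so the stress path crosses the preconsolidation pressure — recompression up to σ'_p, then virgin compression beyond:
S_c = H/(1+e₀)·[C_r·log₁₀(σ'_p/σ'_0) + C_c·log₁₀(σ'_f/σ'_p)]
    = 7.7/1.69 × [0.027×log₁₀(173/128) + 0.15×log₁₀(244/173)]
    = 4.5562 × [0.0035326 + 0.022402] = 0.1182 m

S_c ≈ 118 mm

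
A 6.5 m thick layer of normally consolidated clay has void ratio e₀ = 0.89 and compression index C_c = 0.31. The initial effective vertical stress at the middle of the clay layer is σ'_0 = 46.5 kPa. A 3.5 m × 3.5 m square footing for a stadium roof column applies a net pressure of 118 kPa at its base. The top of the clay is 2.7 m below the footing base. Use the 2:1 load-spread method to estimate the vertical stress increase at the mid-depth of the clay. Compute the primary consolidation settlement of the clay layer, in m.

S_c ≈ 0.138 m

Mid-depth of clay below the footing base: z = 2.7 + 6.5/2 = 5.95 m.
Stress increase at mid-clay by the 2:1 spreading method:
Δσ = qBL/((B+z)(L+z)) = 118×3.5×3.5/((3.5+5.95)(3.5+5.95)) = 16.187 kPa
Final effective stress: σ'_f = σ'_0 + Δσ = 46.5 + 16.187 = 62.687 kPa.
Normally consolidated clay, so the full stress increment lies on the virgin compression line:
S_c = C_c·H/(1+e₀)·log₁₀(σ'_f/σ'_0) = 0.31×6.5/(1+0.89)×log₁₀(62.687/46.5)
    = 1.0661 × 0.12972 = 0.1383 m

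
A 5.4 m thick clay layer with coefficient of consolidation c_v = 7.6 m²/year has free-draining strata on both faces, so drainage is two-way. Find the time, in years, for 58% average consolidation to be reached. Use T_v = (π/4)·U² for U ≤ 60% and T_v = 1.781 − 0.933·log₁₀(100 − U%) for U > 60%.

t ≈ 0.253 years

Drainage path length: H_d = H/2 = 2.7 m (double drainage).
U ≤ 60%: T_v = (π/4)·U² = (π/4)×0.58² = 0.26421.
t = T_v·H_d²/c_v = 0.26421×2.7²/7.6 = 0.2534 years.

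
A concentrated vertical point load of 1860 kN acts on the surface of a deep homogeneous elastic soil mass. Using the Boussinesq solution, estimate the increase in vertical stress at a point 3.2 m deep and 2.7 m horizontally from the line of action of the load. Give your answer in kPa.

Boussinesq vertical stress below a point load on an elastic half-space:
Δσ_z = 3P/(2πz²) · [1 + (r/z)²]^(−5/2)
r/z = 2.7/3.2 = 0.84375; [1+(r/z)²]^(−5/2) = 0.26079.
Δσ_z = 3×1860/(2π×3.2²) × 0.26079 = 86.727 × 0.26079 = 22.62 kPa

Δσ_z ≈ 22.6 kPa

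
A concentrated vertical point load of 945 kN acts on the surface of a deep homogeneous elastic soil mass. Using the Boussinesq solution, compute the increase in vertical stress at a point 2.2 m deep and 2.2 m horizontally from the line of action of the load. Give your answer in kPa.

Boussinesq vertical stress below a point load on an elastic half-space:
Δσ_z = 3P/(2πz²) · [1 + (r/z)²]^(−5/2)
r/z = 2.2/2.2 = 1; [1+(r/z)²]^(−5/2) = 0.17678.
Δσ_z = 3×945/(2π×2.2²) × 0.17678 = 93.224 × 0.17678 = 16.48 kPa

Δσ_z ≈ 16.5 kPa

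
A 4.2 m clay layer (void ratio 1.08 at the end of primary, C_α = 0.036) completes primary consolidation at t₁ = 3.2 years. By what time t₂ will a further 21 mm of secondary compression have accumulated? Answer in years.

S_s = C_α·H/(1+e_p)·log₁₀(t₂/t₁) ⇒ log₁₀(t₂/t₁) = S_s·(1+e_p)/(C_α·H).
log₁₀(t₂/t₁) = 0.021 × (1+1.08) / (0.036×4.2) = 0.2889
t₂ = t₁ × 10^0.2889 = 3.2 × 1.945 = 6.224 years

t₂ ≈ 6.22 years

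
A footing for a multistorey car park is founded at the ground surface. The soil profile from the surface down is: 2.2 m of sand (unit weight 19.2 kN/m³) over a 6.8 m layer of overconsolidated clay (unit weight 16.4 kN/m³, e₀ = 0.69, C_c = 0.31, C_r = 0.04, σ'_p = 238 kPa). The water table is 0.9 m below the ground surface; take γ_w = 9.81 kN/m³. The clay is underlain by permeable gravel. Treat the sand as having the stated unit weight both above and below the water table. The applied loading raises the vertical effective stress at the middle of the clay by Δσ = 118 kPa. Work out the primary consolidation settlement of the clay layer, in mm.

Mid-depth of clay below the ground surface: z = 2.2 + 6.8/2 = 5.6 m.
Total vertical stress at mid-clay: σ_v = 19.2×2.2 + 16.4×3.4 = 98 kPa.
Pore pressure: u = 9.81×(5.6 − 0.9) = 46.107 kPa.
Initial effective stress: σ'_0 = σ_v − u = 98 − 46.107 = 51.893 kPa.
Final effective stress: σ'_f = 51.893 + 118 = 169.89 kPa.
σ'_f = 169.89 ≤ σ'_p = 238 kPa, so the clay remains overconsolidated and only the recompression index applies:
S_c = C_r·H/(1+e₀)·log₁₀(σ'_f/σ'_0) = 0.04×6.8/1.69×log₁₀(169.89/51.893)
    = 0.16095 × 0.51506 = 0.0829 m

S_c ≈ 82.9 mm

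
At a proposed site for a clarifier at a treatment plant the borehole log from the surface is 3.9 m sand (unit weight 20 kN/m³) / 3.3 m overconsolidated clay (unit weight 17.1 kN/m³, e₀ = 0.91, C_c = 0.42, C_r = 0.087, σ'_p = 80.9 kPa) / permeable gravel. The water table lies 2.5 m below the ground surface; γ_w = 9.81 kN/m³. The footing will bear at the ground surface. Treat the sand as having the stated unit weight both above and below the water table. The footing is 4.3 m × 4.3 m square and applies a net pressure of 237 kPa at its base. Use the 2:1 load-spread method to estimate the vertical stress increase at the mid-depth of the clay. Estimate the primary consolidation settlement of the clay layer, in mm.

Mid-depth of clay below the ground surface: z = 3.9 + 3.3/2 = 5.55 m.
Total vertical stress at mid-clay: σ_v = 20×3.9 + 17.1×1.65 = 106.22 kPa.
Pore pressure: u = 9.81×(5.55 − 2.5) = 29.921 kPa.
Initial effective stress: σ'_0 = σ_v − u = 106.22 − 29.921 = 76.299 kPa.
Stress increase at mid-clay by the 2:1 spreading method:
Δσ = qBL/((B+z)(L+z)) = 237×4.3×4.3/((4.3+5.55)(4.3+5.55)) = 45.166 kPa
Final effective stress: σ'_f = 76.299 + 45.166 = 121.47 kPa.
σ'_f = 121.47 > σ'_p = 80.9 kPa, so the stress path crosses the preconsolidation pressure — recompression up to σ'_p, then virgin compression beyond:
S_c = H/(1+e₀)·[C_r·log₁₀(σ'_p/σ'_0) + C_c·log₁₀(σ'_f/σ'_p)]
    = 3.3/1.91 × [0.087×log₁₀(80.9/76.299) + 0.42×log₁₀(121.47/80.9)]
    = 1.7277 × [0.0022124 + 0.074139] = 0.1319 m

S_c ≈ 132 mm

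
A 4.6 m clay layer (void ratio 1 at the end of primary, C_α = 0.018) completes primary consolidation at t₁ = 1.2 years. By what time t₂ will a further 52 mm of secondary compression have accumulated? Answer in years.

S_s = C_α·H/(1+e_p)·log₁₀(t₂/t₁) ⇒ log₁₀(t₂/t₁) = S_s·(1+e_p)/(C_α·H).
log₁₀(t₂/t₁) = 0.052 × (1+1) / (0.018×4.6) = 1.256
t₂ = t₁ × 10^1.256 = 1.2 × 18.03 = 21.64 years

t₂ ≈ 21.6 years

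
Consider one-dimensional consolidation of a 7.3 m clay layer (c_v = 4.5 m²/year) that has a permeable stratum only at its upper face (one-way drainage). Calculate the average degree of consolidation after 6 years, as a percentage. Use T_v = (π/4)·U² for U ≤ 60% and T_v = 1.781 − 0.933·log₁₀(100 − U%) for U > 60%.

Drainage path length: H_d = H = 7.3 m (single drainage).
T_v = c_v·t/H_d² = 4.5×6/7.3² = 0.50666.
T_v = 0.50666 corresponds to the U > 60% branch:
U = 1 − 10^((1.781 − T_v)/0.933)/100 = 0.7678

U ≈ 76.8 %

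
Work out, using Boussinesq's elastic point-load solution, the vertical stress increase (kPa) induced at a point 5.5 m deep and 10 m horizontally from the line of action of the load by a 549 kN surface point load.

Boussinesq vertical stress below a point load on an elastic half-space:
Δσ_z = 3P/(2πz²) · [1 + (r/z)²]^(−5/2)
r/z = 10/5.5 = 1.8182; [1+(r/z)²]^(−5/2) = 0.025994.
Δσ_z = 3×549/(2π×5.5²) × 0.025994 = 8.6654 × 0.025994 = 0.2252 kPa

Δσ_z ≈ 0.225 kPa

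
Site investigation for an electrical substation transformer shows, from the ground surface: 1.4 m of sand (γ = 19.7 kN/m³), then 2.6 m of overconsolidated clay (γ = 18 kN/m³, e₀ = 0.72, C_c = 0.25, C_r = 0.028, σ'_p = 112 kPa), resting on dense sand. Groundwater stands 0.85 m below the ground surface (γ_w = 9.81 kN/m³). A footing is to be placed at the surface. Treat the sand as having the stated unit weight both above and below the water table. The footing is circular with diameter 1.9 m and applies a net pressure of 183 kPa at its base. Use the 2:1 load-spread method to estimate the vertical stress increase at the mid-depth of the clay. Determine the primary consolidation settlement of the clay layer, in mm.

Mid-depth of clay below the ground surface: z = 1.4 + 2.6/2 = 2.7 m.
Total vertical stress at mid-clay: σ_v = 19.7×1.4 + 18×1.3 = 50.98 kPa.
Pore pressure: u = 9.81×(2.7 − 0.85) = 18.149 kPa.
Initial effective stress: σ'_0 = σ_v − u = 50.98 − 18.149 = 32.831 kPa.
Stress increase at mid-clay by the 2:1 spreading method:
Δσ ≈ qD²/(D+z)² = 183×1.9²/(1.9+2.7)² = 31.221 kPa
Final effective stress: σ'_f = 32.831 + 31.221 = 64.052 kPa.
σ'_f = 64.052 ≤ σ'_p = 112 kPa, so the clay remains overconsolidated and only the recompression index applies:
S_c = C_r·H/(1+e₀)·log₁₀(σ'_f/σ'_0) = 0.028×2.6/1.72×log₁₀(64.052/32.831)
    = 0.042325 × 0.29025 = 0.01228 m

S_c ≈ 12.3 mm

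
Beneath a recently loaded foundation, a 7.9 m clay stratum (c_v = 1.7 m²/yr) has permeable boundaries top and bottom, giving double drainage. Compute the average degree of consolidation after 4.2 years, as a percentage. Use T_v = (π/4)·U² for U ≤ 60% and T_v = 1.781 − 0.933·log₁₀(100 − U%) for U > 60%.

U ≈ 73.8 %

Drainage path length: H_d = H/2 = 3.95 m (double drainage).
T_v = c_v·t/H_d² = 1.7×4.2/3.95² = 0.45762.
T_v = 0.45762 corresponds to the U > 60% branch:
U = 1 − 10^((1.781 − T_v)/0.933)/100 = 0.7379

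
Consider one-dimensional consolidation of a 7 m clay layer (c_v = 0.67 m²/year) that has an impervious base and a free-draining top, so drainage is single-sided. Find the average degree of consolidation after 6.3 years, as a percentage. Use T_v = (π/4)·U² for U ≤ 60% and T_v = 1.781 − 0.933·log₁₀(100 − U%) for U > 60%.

Drainage path length: H_d = H = 7 m (single drainage).
T_v = c_v·t/H_d² = 0.67×6.3/7² = 0.086143.
T_v = 0.086143 corresponds to the U ≤ 60% branch:
U = √(4T_v/π) = 0.3312

U ≈ 33.1 %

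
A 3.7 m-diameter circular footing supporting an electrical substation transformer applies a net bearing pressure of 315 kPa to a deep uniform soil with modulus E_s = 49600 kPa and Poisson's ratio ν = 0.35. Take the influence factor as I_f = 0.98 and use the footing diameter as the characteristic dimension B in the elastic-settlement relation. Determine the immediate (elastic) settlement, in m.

S_e ≈ 0.0202 m

Immediate (elastic) settlement: S_e = q·B·(1−ν²)/E_s · I_f.
S_e = 315 × 3.7 × (1 − 0.35²) / 49600 × 0.98
    = 315 × 3.7 × 0.8775 / 49600 × 0.98
    = 0.02021 m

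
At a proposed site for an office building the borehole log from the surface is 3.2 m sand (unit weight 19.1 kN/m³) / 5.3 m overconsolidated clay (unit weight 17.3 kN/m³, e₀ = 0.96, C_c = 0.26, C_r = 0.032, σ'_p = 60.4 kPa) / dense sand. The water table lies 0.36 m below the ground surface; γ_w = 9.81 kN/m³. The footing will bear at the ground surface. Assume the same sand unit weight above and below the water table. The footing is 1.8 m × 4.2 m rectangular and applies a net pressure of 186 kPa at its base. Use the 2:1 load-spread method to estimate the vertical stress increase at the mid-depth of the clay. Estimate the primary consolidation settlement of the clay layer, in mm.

Mid-depth of clay below the ground surface: z = 3.2 + 5.3/2 = 5.85 m.
Total vertical stress at mid-clay: σ_v = 19.1×3.2 + 17.3×2.65 = 106.97 kPa.
Pore pressure: u = 9.81×(5.85 − 0.36) = 53.857 kPa.
Initial effective stress: σ'_0 = σ_v − u = 106.97 − 53.857 = 53.113 kPa.
Stress increase at mid-clay by the 2:1 spreading method:
Δσ = qBL/((B+z)(L+z)) = 186×1.8×4.2/((1.8+5.85)(4.2+5.85)) = 18.29 kPa
Final effective stress: σ'_f = 53.113 + 18.29 = 71.403 kPa.
σ'_f = 71.403 > σ'_p = 60.4 kPa, so the stress path crosses the preconsolidation pressure — recompression up to σ'_p, then virgin compression beyond:
S_c = H/(1+e₀)·[C_r·log₁₀(σ'_p/σ'_0) + C_c·log₁₀(σ'_f/σ'_p)]
    = 5.3/1.96 × [0.032×log₁₀(60.4/53.113) + 0.26×log₁₀(71.403/60.4)]
    = 2.7041 × [0.0017868 + 0.018897] = 0.05593 m

S_c ≈ 55.9 mm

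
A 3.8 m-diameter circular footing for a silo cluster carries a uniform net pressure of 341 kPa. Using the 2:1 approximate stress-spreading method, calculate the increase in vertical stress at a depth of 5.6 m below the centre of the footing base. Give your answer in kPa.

By the 2:1 method the load spreads at 1 horizontal : 2 vertical, so at depth z the loaded area has grown by z in each plan dimension:
Δσ ≈ qD²/(D+z)² = 341×3.8²/(3.8+5.6)² = 55.727 kPa

Δσ_z ≈ 55.7 kPa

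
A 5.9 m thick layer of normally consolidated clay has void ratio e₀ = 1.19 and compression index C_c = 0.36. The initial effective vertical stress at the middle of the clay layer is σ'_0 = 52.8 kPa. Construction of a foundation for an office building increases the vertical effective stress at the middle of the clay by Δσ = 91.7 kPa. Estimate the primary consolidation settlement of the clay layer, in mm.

Final effective stress: σ'_f = σ'_0 + Δσ = 52.8 + 91.7 = 144.5 kPa.
Normally consolidated clay, so the full stress increment lies on the virgin compression line:
S_c = C_c·H/(1+e₀)·log₁₀(σ'_f/σ'_0) = 0.36×5.9/(1+1.19)×log₁₀(144.5/52.8)
    = 0.96986 × 0.43723 = 0.4241 m

S_c ≈ 424 mm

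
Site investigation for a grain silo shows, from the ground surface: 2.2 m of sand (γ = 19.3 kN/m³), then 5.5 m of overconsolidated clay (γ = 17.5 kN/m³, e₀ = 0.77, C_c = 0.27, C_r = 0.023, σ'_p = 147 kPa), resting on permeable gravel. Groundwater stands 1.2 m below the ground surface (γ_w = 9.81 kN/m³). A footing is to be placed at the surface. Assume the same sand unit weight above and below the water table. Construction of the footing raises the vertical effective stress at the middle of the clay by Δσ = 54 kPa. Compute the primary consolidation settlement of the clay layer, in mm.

S_c ≈ 21.6 mm

Mid-depth of clay below the ground surface: z = 2.2 + 5.5/2 = 4.95 m.
Total vertical stress at mid-clay: σ_v = 19.3×2.2 + 17.5×2.75 = 90.585 kPa.
Pore pressure: u = 9.81×(4.95 − 1.2) = 36.788 kPa.
Initial effective stress: σ'_0 = σ_v − u = 90.585 − 36.788 = 53.797 kPa.
Final effective stress: σ'_f = 53.797 + 54 = 107.8 kPa.
σ'_f = 107.8 ≤ σ'_p = 147 kPa, so the clay remains overconsolidated and only the recompression index applies:
S_c = C_r·H/(1+e₀)·log₁₀(σ'_f/σ'_0) = 0.023×5.5/1.77×log₁₀(107.8/53.797)
    = 0.071468 × 0.30186 = 0.02157 m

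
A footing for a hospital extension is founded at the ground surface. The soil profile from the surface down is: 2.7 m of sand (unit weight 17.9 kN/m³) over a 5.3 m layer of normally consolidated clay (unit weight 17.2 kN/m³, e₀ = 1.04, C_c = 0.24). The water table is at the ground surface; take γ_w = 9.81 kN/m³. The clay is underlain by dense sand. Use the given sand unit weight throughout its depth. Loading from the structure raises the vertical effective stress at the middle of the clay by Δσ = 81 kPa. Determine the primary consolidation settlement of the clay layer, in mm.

S_c ≈ 293 mm

Mid-depth of clay below the ground surface: z = 2.7 + 5.3/2 = 5.35 m.
Total vertical stress at mid-clay: σ_v = 17.9×2.7 + 17.2×2.65 = 93.91 kPa.
Pore pressure: u = 9.81×(5.35 − 0) = 52.483 kPa.
Initial effective stress: σ'_0 = σ_v − u = 93.91 − 52.483 = 41.427 kPa.
Final effective stress: σ'_f = σ'_0 + Δσ = 41.427 + 81 = 122.43 kPa.
Normally consolidated clay, so the full stress increment lies on the virgin compression line:
S_c = C_c·H/(1+e₀)·log₁₀(σ'_f/σ'_0) = 0.24×5.3/(1+1.04)×log₁₀(122.43/41.427)
    = 0.62353 × 0.4706 = 0.2934 m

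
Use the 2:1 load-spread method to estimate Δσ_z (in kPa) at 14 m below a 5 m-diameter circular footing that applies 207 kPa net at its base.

By the 2:1 method the load spreads at 1 horizontal : 2 vertical, so at depth z the loaded area has grown by z in each plan dimension:
Δσ ≈ qD²/(D+z)² = 207×5²/(5+14)² = 14.335 kPa

Δσ_z ≈ 14.3 kPa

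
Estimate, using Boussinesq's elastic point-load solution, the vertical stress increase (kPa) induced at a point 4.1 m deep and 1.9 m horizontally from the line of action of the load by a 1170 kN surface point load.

Δσ_z ≈ 20.4 kPa

Boussinesq vertical stress below a point load on an elastic half-space:
Δσ_z = 3P/(2πz²) · [1 + (r/z)²]^(−5/2)
r/z = 1.9/4.1 = 0.46341; [1+(r/z)²]^(−5/2) = 0.61487.
Δσ_z = 3×1170/(2π×4.1²) × 0.61487 = 33.232 × 0.61487 = 20.43 kPa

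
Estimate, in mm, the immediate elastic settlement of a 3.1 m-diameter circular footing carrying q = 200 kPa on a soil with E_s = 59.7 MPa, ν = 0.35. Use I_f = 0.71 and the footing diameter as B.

S_e ≈ 6.47 mm

Immediate (elastic) settlement: S_e = q·B·(1−ν²)/E_s · I_f.
E_s = 59.7 MPa = 59700 kPa.
S_e = 200 × 3.1 × (1 − 0.35²) / 59700 × 0.71
    = 200 × 3.1 × 0.8775 / 59700 × 0.71
    = 0.00647 m = 6.47 mm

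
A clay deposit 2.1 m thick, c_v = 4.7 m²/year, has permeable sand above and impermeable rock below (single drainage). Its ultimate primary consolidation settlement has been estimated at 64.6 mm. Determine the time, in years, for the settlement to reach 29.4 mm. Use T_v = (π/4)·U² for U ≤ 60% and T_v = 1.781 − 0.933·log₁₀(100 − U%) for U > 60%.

t ≈ 0.153 years

Drainage path length: H_d = H = 2.1 m (single drainage).
U = S(t)/S_ult = 29.4/64.6 = 0.4551.
U ≤ 60%: T_v = (π/4)·U² = (π/4)×0.45511² = 0.16267.
t = T_v·H_d²/c_v = 0.16267×2.1²/4.7 = 0.1526 years.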